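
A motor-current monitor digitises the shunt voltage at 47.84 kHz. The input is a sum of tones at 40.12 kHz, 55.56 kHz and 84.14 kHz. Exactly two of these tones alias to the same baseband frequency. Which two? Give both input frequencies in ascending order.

fs/2 = 23.92 kHz.
40.12 kHz > fs/2 = 23.92 kHz, folds to fs − 40.12 kHz = 7.72 kHz.
55.56 kHz mod fs = 7.72 kHz.
7.72 kHz ≤ fs/2 = 23.92 kHz, appears at 7.72 kHz.
84.14 kHz mod fs = 36.3 kHz.
36.3 kHz > fs/2 = 23.92 kHz, folds to fs − 36.3 kHz = 11.54 kHz.
40.12 kHz and 55.56 kHz both map to 7.72 kHz.

40.12 kHz, 55.56 kHz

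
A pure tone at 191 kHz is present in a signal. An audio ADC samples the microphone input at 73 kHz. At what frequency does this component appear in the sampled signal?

191 kHz mod fs = 45 kHz.
45 kHz > fs/2 = 36.5 kHz, folds to fs − 45 kHz = 28 kHz.

28 kHz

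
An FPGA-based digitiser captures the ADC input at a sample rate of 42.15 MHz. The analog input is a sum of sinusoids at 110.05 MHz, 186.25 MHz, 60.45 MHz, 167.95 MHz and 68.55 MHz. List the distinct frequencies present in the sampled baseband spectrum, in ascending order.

fs/2 = 21.075 MHz.
110.05 MHz mod fs = 25.75 MHz.
25.75 MHz > fs/2 = 21.075 MHz, folds to fs − 25.75 MHz = 16.4 MHz.
186.25 MHz mod fs = 17.65 MHz.
17.65 MHz ≤ fs/2 = 21.075 MHz, appears at 17.65 MHz.
60.45 MHz mod fs = 18.3 MHz.
18.3 MHz ≤ fs/2 = 21.075 MHz, appears at 18.3 MHz.
167.95 MHz mod fs = 41.5 MHz.
41.5 MHz > fs/2 = 21.075 MHz, folds to fs − 41.5 MHz = 0.65 MHz.
68.55 MHz mod fs = 26.4 MHz.
26.4 MHz > fs/2 = 21.075 MHz, folds to fs − 26.4 MHz = 15.75 MHz.
Distinct values: {0.65 MHz, 15.75 MHz, 16.4 MHz, 17.65 MHz, 18.3 MHz}.

0.65 MHz, 15.75 MHz, 16.4 MHz, 17.65 MHz, 18.3 MHz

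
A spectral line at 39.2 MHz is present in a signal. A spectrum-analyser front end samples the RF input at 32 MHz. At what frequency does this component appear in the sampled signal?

7.2 MHz

39.2 MHz mod fs = 7.2 MHz.
7.2 MHz ≤ fs/2 = 16 MHz, appears at 7.2 MHz.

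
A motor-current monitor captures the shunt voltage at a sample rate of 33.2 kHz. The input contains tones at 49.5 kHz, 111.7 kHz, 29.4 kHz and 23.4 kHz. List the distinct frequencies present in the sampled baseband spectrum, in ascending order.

fs/2 = 16.6 kHz.
49.5 kHz mod fs = 16.3 kHz.
16.3 kHz ≤ fs/2 = 16.6 kHz, appears at 16.3 kHz.
111.7 kHz mod fs = 12.1 kHz.
12.1 kHz ≤ fs/2 = 16.6 kHz, appears at 12.1 kHz.
29.4 kHz > fs/2 = 16.6 kHz, folds to fs − 29.4 kHz = 3.8 kHz.
23.4 kHz > fs/2 = 16.6 kHz, folds to fs − 23.4 kHz = 9.8 kHz.
Distinct values: {3.8 kHz, 9.8 kHz, 12.1 kHz, 16.3 kHz}.

3.8 kHz, 9.8 kHz, 12.1 kHz, 16.3 kHz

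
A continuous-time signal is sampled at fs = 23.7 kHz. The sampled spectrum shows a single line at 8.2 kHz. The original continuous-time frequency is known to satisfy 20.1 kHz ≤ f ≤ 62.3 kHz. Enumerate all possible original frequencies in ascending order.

Frequencies that alias to 8.2 kHz are k·fs ± 8.2 kHz for integer k ≥ 0.
k=0: 8.2 kHz.
k=1: 15.5 kHz, 31.9 kHz.
k=2: 39.2 kHz, 55.6 kHz.
k=3: 62.9 kHz, 79.3 kHz.
Within [20.1 kHz, 62.3 kHz]: 31.9 kHz, 39.2 kHz, 55.6 kHz.

31.9 kHz, 39.2 kHz, 55.6 kHz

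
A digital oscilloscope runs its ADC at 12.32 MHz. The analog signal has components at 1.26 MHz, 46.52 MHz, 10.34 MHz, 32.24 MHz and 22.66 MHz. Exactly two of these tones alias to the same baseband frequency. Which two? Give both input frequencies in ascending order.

10.34 MHz, 22.66 MHz

fs/2 = 6.16 MHz.
1.26 MHz ≤ fs/2 = 6.16 MHz, passes unchanged.
46.52 MHz mod fs = 9.56 MHz.
9.56 MHz > fs/2 = 6.16 MHz, folds to fs − 9.56 MHz = 2.76 MHz.
10.34 MHz > fs/2 = 6.16 MHz, folds to fs − 10.34 MHz = 1.98 MHz.
32.24 MHz mod fs = 7.6 MHz.
7.6 MHz > fs/2 = 6.16 MHz, folds to fs − 7.6 MHz = 4.72 MHz.
22.66 MHz mod fs = 10.34 MHz.
10.34 MHz > fs/2 = 6.16 MHz, folds to fs − 10.34 MHz = 1.98 MHz.
10.34 MHz and 22.66 MHz both map to 1.98 MHz.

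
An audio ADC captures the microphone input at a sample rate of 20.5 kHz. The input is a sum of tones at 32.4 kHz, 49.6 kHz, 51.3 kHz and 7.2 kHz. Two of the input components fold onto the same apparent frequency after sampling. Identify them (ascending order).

fs/2 = 10.25 kHz.
32.4 kHz mod fs = 11.9 kHz.
11.9 kHz > fs/2 = 10.25 kHz, folds to fs − 11.9 kHz = 8.6 kHz.
49.6 kHz mod fs = 8.6 kHz.
8.6 kHz ≤ fs/2 = 10.25 kHz, appears at 8.6 kHz.
51.3 kHz mod fs = 10.3 kHz.
10.3 kHz > fs/2 = 10.25 kHz, folds to fs − 10.3 kHz = 10.2 kHz.
7.2 kHz ≤ fs/2 = 10.25 kHz, passes unchanged.
32.4 kHz and 49.6 kHz both map to 8.6 kHz.

32.4 kHz, 49.6 kHz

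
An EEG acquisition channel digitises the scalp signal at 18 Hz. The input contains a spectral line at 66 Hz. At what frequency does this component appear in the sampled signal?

6 Hz

66 Hz mod fs = 12 Hz.
12 Hz > fs/2 = 9 Hz, folds to fs − 12 Hz = 6 Hz.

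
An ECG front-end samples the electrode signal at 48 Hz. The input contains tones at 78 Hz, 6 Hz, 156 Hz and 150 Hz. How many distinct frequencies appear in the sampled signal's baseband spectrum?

3

fs/2 = 24 Hz.
78 Hz mod fs = 30 Hz.
30 Hz > fs/2 = 24 Hz, folds to fs − 30 Hz = 18 Hz.
6 Hz ≤ fs/2 = 24 Hz, passes unchanged.
156 Hz mod fs = 12 Hz.
12 Hz ≤ fs/2 = 24 Hz, appears at 12 Hz.
150 Hz mod fs = 6 Hz.
6 Hz ≤ fs/2 = 24 Hz, appears at 6 Hz.
Distinct values: {6 Hz, 12 Hz, 18 Hz} → 3.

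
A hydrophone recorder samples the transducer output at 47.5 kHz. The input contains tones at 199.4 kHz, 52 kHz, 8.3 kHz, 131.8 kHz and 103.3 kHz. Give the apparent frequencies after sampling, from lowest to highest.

fs/2 = 23.75 kHz.
199.4 kHz mod fs = 9.4 kHz.
9.4 kHz ≤ fs/2 = 23.75 kHz, appears at 9.4 kHz.
52 kHz mod fs = 4.5 kHz.
4.5 kHz ≤ fs/2 = 23.75 kHz, appears at 4.5 kHz.
8.3 kHz ≤ fs/2 = 23.75 kHz, passes unchanged.
131.8 kHz mod fs = 36.8 kHz.
36.8 kHz > fs/2 = 23.75 kHz, folds to fs − 36.8 kHz = 10.7 kHz.
103.3 kHz mod fs = 8.3 kHz.
8.3 kHz ≤ fs/2 = 23.75 kHz, appears at 8.3 kHz.
Distinct values: {4.5 kHz, 8.3 kHz, 9.4 kHz, 10.7 kHz}.

4.5 kHz, 8.3 kHz, 9.4 kHz, 10.7 kHz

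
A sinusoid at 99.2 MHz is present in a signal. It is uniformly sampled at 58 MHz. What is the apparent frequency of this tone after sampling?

16.8 MHz

99.2 MHz mod fs = 41.2 MHz.
41.2 MHz > fs/2 = 29 MHz, folds to fs − 41.2 MHz = 16.8 MHz.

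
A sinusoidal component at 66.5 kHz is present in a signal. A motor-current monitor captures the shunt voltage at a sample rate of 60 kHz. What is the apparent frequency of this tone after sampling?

66.5 kHz mod fs = 6.5 kHz.
6.5 kHz ≤ fs/2 = 30 kHz, appears at 6.5 kHz.

6.5 kHz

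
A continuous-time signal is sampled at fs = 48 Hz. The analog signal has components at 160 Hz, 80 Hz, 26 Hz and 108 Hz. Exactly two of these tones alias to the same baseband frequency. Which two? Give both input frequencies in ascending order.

fs/2 = 24 Hz.
160 Hz mod fs = 16 Hz.
16 Hz ≤ fs/2 = 24 Hz, appears at 16 Hz.
80 Hz mod fs = 32 Hz.
32 Hz > fs/2 = 24 Hz, folds to fs − 32 Hz = 16 Hz.
26 Hz > fs/2 = 24 Hz, folds to fs − 26 Hz = 22 Hz.
108 Hz mod fs = 12 Hz.
12 Hz ≤ fs/2 = 24 Hz, appears at 12 Hz.
80 Hz and 160 Hz both map to 16 Hz.

80 Hz, 160 Hz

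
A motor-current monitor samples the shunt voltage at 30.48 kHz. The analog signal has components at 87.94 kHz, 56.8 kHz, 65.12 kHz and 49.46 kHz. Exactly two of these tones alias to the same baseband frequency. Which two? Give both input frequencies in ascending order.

fs/2 = 15.24 kHz.
87.94 kHz mod fs = 26.98 kHz.
26.98 kHz > fs/2 = 15.24 kHz, folds to fs − 26.98 kHz = 3.5 kHz.
56.8 kHz mod fs = 26.32 kHz.
26.32 kHz > fs/2 = 15.24 kHz, folds to fs − 26.32 kHz = 4.16 kHz.
65.12 kHz mod fs = 4.16 kHz.
4.16 kHz ≤ fs/2 = 15.24 kHz, appears at 4.16 kHz.
49.46 kHz mod fs = 18.98 kHz.
18.98 kHz > fs/2 = 15.24 kHz, folds to fs − 18.98 kHz = 11.5 kHz.
56.8 kHz and 65.12 kHz both map to 4.16 kHz.

56.8 kHz, 65.12 kHz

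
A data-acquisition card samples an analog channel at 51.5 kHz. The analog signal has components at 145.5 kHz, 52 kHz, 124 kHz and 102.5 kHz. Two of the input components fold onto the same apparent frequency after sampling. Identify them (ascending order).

fs/2 = 25.75 kHz.
145.5 kHz mod fs = 42.5 kHz.
42.5 kHz > fs/2 = 25.75 kHz, folds to fs − 42.5 kHz = 9 kHz.
52 kHz mod fs = 0.5 kHz.
0.5 kHz ≤ fs/2 = 25.75 kHz, appears at 0.5 kHz.
124 kHz mod fs = 21 kHz.
21 kHz ≤ fs/2 = 25.75 kHz, appears at 21 kHz.
102.5 kHz mod fs = 51 kHz.
51 kHz > fs/2 = 25.75 kHz, folds to fs − 51 kHz = 0.5 kHz.
52 kHz and 102.5 kHz both map to 0.5 kHz.

52 kHz, 102.5 kHz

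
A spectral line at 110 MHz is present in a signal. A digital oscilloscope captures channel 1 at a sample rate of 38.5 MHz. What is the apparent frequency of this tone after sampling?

110 MHz mod fs = 33 MHz.
33 MHz > fs/2 = 19.25 MHz, folds to fs − 33 MHz = 5.5 MHz.

5.5 MHz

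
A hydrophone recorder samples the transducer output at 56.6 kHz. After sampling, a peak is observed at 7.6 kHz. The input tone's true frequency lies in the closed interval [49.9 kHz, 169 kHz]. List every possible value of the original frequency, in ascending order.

64.2 kHz, 105.6 kHz, 120.8 kHz, 162.2 kHz

Frequencies that alias to 7.6 kHz are k·fs ± 7.6 kHz for integer k ≥ 0.
k=0: 7.6 kHz.
k=1: 49 kHz, 64.2 kHz.
k=2: 105.6 kHz, 120.8 kHz.
k=3: 162.2 kHz, 177.4 kHz.
k=4: 218.8 kHz, 234 kHz.
Within [49.9 kHz, 169 kHz]: 64.2 kHz, 105.6 kHz, 120.8 kHz, 162.2 kHz.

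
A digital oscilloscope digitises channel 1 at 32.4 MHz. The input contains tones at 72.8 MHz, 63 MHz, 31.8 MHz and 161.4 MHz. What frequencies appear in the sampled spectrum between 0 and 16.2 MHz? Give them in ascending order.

fs/2 = 16.2 MHz.
72.8 MHz mod fs = 8 MHz.
8 MHz ≤ fs/2 = 16.2 MHz, appears at 8 MHz.
63 MHz mod fs = 30.6 MHz.
30.6 MHz > fs/2 = 16.2 MHz, folds to fs − 30.6 MHz = 1.8 MHz.
31.8 MHz > fs/2 = 16.2 MHz, folds to fs − 31.8 MHz = 0.6 MHz.
161.4 MHz mod fs = 31.8 MHz.
31.8 MHz > fs/2 = 16.2 MHz, folds to fs − 31.8 MHz = 0.6 MHz.
Distinct values: {0.6 MHz, 1.8 MHz, 8 MHz}.

0.6 MHz, 1.8 MHz, 8 MHz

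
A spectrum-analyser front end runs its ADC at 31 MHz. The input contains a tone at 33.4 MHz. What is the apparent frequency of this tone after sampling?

2.4 MHz

33.4 MHz mod fs = 2.4 MHz.
2.4 MHz ≤ fs/2 = 15.5 MHz, appears at 2.4 MHz.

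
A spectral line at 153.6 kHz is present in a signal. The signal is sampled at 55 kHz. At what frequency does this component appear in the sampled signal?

11.4 kHz

153.6 kHz mod fs = 43.6 kHz.
43.6 kHz > fs/2 = 27.5 kHz, folds to fs − 43.6 kHz = 11.4 kHz.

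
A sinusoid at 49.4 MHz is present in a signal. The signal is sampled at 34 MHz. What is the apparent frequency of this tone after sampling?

49.4 MHz mod fs = 15.4 MHz.
15.4 MHz ≤ fs/2 = 17 MHz, appears at 15.4 MHz.

15.4 MHz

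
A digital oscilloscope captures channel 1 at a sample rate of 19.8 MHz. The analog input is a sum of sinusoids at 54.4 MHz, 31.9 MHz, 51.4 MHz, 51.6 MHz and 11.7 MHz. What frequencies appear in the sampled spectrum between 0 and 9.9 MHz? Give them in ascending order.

fs/2 = 9.9 MHz.
54.4 MHz mod fs = 14.8 MHz.
14.8 MHz > fs/2 = 9.9 MHz, folds to fs − 14.8 MHz = 5 MHz.
31.9 MHz mod fs = 12.1 MHz.
12.1 MHz > fs/2 = 9.9 MHz, folds to fs − 12.1 MHz = 7.7 MHz.
51.4 MHz mod fs = 11.8 MHz.
11.8 MHz > fs/2 = 9.9 MHz, folds to fs − 11.8 MHz = 8 MHz.
51.6 MHz mod fs = 12 MHz.
12 MHz > fs/2 = 9.9 MHz, folds to fs − 12 MHz = 7.8 MHz.
11.7 MHz > fs/2 = 9.9 MHz, folds to fs − 11.7 MHz = 8.1 MHz.
Distinct values: {5 MHz, 7.7 MHz, 7.8 MHz, 8 MHz, 8.1 MHz}.

5 MHz, 7.7 MHz, 7.8 MHz, 8 MHz, 8.1 MHz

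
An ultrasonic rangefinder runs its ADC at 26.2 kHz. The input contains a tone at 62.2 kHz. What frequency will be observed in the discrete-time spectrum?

9.8 kHz

62.2 kHz mod fs = 9.8 kHz.
9.8 kHz ≤ fs/2 = 13.1 kHz, appears at 9.8 kHz.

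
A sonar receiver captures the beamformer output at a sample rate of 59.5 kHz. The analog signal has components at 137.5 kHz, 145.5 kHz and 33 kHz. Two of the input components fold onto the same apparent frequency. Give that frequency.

fs/2 = 29.75 kHz.
137.5 kHz mod fs = 18.5 kHz.
18.5 kHz ≤ fs/2 = 29.75 kHz, appears at 18.5 kHz.
145.5 kHz mod fs = 26.5 kHz.
26.5 kHz ≤ fs/2 = 29.75 kHz, appears at 26.5 kHz.
33 kHz > fs/2 = 29.75 kHz, folds to fs − 33 kHz = 26.5 kHz.
33 kHz and 145.5 kHz both map to 26.5 kHz.

26.5 kHz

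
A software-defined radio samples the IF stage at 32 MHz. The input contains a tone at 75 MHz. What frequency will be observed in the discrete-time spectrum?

75 MHz mod fs = 11 MHz.
11 MHz ≤ fs/2 = 16 MHz, appears at 11 MHz.

11 MHz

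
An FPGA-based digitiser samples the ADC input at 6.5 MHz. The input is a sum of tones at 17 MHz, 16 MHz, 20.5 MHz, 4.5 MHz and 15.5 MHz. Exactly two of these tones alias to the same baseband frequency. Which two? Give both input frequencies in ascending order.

15.5 MHz, 17 MHz

fs/2 = 3.25 MHz.
17 MHz mod fs = 4 MHz.
4 MHz > fs/2 = 3.25 MHz, folds to fs − 4 MHz = 2.5 MHz.
16 MHz mod fs = 3 MHz.
3 MHz ≤ fs/2 = 3.25 MHz, appears at 3 MHz.
20.5 MHz mod fs = 1 MHz.
1 MHz ≤ fs/2 = 3.25 MHz, appears at 1 MHz.
4.5 MHz > fs/2 = 3.25 MHz, folds to fs − 4.5 MHz = 2 MHz.
15.5 MHz mod fs = 2.5 MHz.
2.5 MHz ≤ fs/2 = 3.25 MHz, appears at 2.5 MHz.
15.5 MHz and 17 MHz both map to 2.5 MHz.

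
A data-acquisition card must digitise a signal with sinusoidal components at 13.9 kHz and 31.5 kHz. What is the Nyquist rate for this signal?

Highest-frequency component: 31.5 kHz.
Nyquist rate = 2 × 31.5 kHz = 63 kHz.

63 kHz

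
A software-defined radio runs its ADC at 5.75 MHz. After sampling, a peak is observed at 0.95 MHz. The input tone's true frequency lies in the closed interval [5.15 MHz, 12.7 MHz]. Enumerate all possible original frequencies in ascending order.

6.7 MHz, 10.55 MHz, 12.45 MHz

Frequencies that alias to 0.95 MHz are k·fs ± 0.95 MHz for integer k ≥ 0.
k=0: 0.95 MHz.
k=1: 4.8 MHz, 6.7 MHz.
k=2: 10.55 MHz, 12.45 MHz.
k=3: 16.3 MHz, 18.2 MHz.
Within [5.15 MHz, 12.7 MHz]: 6.7 MHz, 10.55 MHz, 12.45 MHz.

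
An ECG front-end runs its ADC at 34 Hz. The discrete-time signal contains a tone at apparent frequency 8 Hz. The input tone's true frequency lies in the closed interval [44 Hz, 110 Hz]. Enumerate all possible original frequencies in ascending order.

Frequencies that alias to 8 Hz are k·fs ± 8 Hz for integer k ≥ 0.
k=0: 8 Hz.
k=1: 26 Hz, 42 Hz.
k=2: 60 Hz, 76 Hz.
k=3: 94 Hz, 110 Hz.
k=4: 128 Hz, 144 Hz.
Within [44 Hz, 110 Hz]: 60 Hz, 76 Hz, 94 Hz, 110 Hz.

60 Hz, 76 Hz, 94 Hz, 110 Hz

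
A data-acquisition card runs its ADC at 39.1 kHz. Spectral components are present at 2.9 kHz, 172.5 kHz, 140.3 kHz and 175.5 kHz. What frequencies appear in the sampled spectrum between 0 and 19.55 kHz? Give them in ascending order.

2.9 kHz, 16.1 kHz, 19.1 kHz

fs/2 = 19.55 kHz.
2.9 kHz ≤ fs/2 = 19.55 kHz, passes unchanged.
172.5 kHz mod fs = 16.1 kHz.
16.1 kHz ≤ fs/2 = 19.55 kHz, appears at 16.1 kHz.
140.3 kHz mod fs = 23 kHz.
23 kHz > fs/2 = 19.55 kHz, folds to fs − 23 kHz = 16.1 kHz.
175.5 kHz mod fs = 19.1 kHz.
19.1 kHz ≤ fs/2 = 19.55 kHz, appears at 19.1 kHz.
Distinct values: {2.9 kHz, 16.1 kHz, 19.1 kHz}.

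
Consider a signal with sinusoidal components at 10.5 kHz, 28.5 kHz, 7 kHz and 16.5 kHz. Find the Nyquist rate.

57 kHz

Highest-frequency component: 28.5 kHz.
Nyquist rate = 2 × 28.5 kHz = 57 kHz.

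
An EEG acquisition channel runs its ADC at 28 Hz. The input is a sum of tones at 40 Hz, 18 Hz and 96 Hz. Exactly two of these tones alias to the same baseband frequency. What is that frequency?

fs/2 = 14 Hz.
40 Hz mod fs = 12 Hz.
12 Hz ≤ fs/2 = 14 Hz, appears at 12 Hz.
18 Hz > fs/2 = 14 Hz, folds to fs − 18 Hz = 10 Hz.
96 Hz mod fs = 12 Hz.
12 Hz ≤ fs/2 = 14 Hz, appears at 12 Hz.
40 Hz and 96 Hz both map to 12 Hz.

12 Hz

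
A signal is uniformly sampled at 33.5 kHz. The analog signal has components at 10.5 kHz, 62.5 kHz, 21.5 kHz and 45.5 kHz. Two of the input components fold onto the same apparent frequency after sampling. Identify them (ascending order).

fs/2 = 16.75 kHz.
10.5 kHz ≤ fs/2 = 16.75 kHz, passes unchanged.
62.5 kHz mod fs = 29 kHz.
29 kHz > fs/2 = 16.75 kHz, folds to fs − 29 kHz = 4.5 kHz.
21.5 kHz > fs/2 = 16.75 kHz, folds to fs − 21.5 kHz = 12 kHz.
45.5 kHz mod fs = 12 kHz.
12 kHz ≤ fs/2 = 16.75 kHz, appears at 12 kHz.
21.5 kHz and 45.5 kHz both map to 12 kHz.

21.5 kHz, 45.5 kHz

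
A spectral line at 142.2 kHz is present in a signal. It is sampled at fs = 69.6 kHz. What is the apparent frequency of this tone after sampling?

3 kHz

142.2 kHz mod fs = 3 kHz.
3 kHz ≤ fs/2 = 34.8 kHz, appears at 3 kHz.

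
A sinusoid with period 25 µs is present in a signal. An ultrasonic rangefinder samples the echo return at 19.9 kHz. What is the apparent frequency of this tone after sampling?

0.2 kHz

T = 25 µs → f = 1/T = 40 kHz.
40 kHz mod fs = 0.2 kHz.
0.2 kHz ≤ fs/2 = 9.95 kHz, appears at 0.2 kHz.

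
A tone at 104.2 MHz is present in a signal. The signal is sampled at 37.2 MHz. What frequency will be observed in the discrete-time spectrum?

104.2 MHz mod fs = 29.8 MHz.
29.8 MHz > fs/2 = 18.6 MHz, folds to fs − 29.8 MHz = 7.4 MHz.

7.4 MHz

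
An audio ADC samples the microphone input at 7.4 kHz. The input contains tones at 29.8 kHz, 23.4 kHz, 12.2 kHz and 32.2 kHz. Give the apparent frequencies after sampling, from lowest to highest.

fs/2 = 3.7 kHz.
29.8 kHz mod fs = 0.2 kHz.
0.2 kHz ≤ fs/2 = 3.7 kHz, appears at 0.2 kHz.
23.4 kHz mod fs = 1.2 kHz.
1.2 kHz ≤ fs/2 = 3.7 kHz, appears at 1.2 kHz.
12.2 kHz mod fs = 4.8 kHz.
4.8 kHz > fs/2 = 3.7 kHz, folds to fs − 4.8 kHz = 2.6 kHz.
32.2 kHz mod fs = 2.6 kHz.
2.6 kHz ≤ fs/2 = 3.7 kHz, appears at 2.6 kHz.
Distinct values: {0.2 kHz, 1.2 kHz, 2.6 kHz}.

0.2 kHz, 1.2 kHz, 2.6 kHz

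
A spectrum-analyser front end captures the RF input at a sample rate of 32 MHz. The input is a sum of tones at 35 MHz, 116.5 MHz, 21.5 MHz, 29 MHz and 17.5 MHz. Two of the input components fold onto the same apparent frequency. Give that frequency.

fs/2 = 16 MHz.
35 MHz mod fs = 3 MHz.
3 MHz ≤ fs/2 = 16 MHz, appears at 3 MHz.
116.5 MHz mod fs = 20.5 MHz.
20.5 MHz > fs/2 = 16 MHz, folds to fs − 20.5 MHz = 11.5 MHz.
21.5 MHz > fs/2 = 16 MHz, folds to fs − 21.5 MHz = 10.5 MHz.
29 MHz > fs/2 = 16 MHz, folds to fs − 29 MHz = 3 MHz.
17.5 MHz > fs/2 = 16 MHz, folds to fs − 17.5 MHz = 14.5 MHz.
29 MHz and 35 MHz both map to 3 MHz.

3 MHz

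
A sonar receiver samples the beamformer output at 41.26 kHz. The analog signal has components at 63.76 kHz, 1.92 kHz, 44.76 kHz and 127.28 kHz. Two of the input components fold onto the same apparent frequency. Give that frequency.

3.5 kHz

fs/2 = 20.63 kHz.
63.76 kHz mod fs = 22.5 kHz.
22.5 kHz > fs/2 = 20.63 kHz, folds to fs − 22.5 kHz = 18.76 kHz.
1.92 kHz ≤ fs/2 = 20.63 kHz, passes unchanged.
44.76 kHz mod fs = 3.5 kHz.
3.5 kHz ≤ fs/2 = 20.63 kHz, appears at 3.5 kHz.
127.28 kHz mod fs = 3.5 kHz.
3.5 kHz ≤ fs/2 = 20.63 kHz, appears at 3.5 kHz.
44.76 kHz and 127.28 kHz both map to 3.5 kHz.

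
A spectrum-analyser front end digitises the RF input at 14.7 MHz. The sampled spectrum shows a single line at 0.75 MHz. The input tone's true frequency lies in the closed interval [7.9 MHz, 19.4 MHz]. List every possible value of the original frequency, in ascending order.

Frequencies that alias to 0.75 MHz are k·fs ± 0.75 MHz for integer k ≥ 0.
k=0: 0.75 MHz.
k=1: 13.95 MHz, 15.45 MHz.
k=2: 28.65 MHz, 30.15 MHz.
Within [7.9 MHz, 19.4 MHz]: 13.95 MHz, 15.45 MHz.

13.95 MHz, 15.45 MHz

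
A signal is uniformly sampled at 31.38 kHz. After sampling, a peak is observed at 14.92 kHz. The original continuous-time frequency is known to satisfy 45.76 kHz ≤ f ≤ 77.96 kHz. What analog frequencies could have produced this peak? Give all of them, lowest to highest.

46.3 kHz, 47.84 kHz, 77.68 kHz

Frequencies that alias to 14.92 kHz are k·fs ± 14.92 kHz for integer k ≥ 0.
k=0: 14.92 kHz.
k=1: 16.46 kHz, 46.3 kHz.
k=2: 47.84 kHz, 77.68 kHz.
k=3: 79.22 kHz, 109.06 kHz.
Within [45.76 kHz, 77.96 kHz]: 46.3 kHz, 47.84 kHz, 77.68 kHz.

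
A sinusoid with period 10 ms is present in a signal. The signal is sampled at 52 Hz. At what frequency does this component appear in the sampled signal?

4 Hz

T = 10 ms → f = 1/T = 100 Hz.
100 Hz mod fs = 48 Hz.
48 Hz > fs/2 = 26 Hz, folds to fs − 48 Hz = 4 Hz.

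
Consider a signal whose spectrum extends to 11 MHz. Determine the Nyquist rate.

22 MHz

Nyquist rate = 2 × 11 MHz = 22 MHz.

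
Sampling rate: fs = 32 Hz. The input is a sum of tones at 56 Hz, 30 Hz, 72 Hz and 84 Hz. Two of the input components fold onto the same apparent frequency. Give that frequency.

8 Hz

fs/2 = 16 Hz.
56 Hz mod fs = 24 Hz.
24 Hz > fs/2 = 16 Hz, folds to fs − 24 Hz = 8 Hz.
30 Hz > fs/2 = 16 Hz, folds to fs − 30 Hz = 2 Hz.
72 Hz mod fs = 8 Hz.
8 Hz ≤ fs/2 = 16 Hz, appears at 8 Hz.
84 Hz mod fs = 20 Hz.
20 Hz > fs/2 = 16 Hz, folds to fs − 20 Hz = 12 Hz.
56 Hz and 72 Hz both map to 8 Hz.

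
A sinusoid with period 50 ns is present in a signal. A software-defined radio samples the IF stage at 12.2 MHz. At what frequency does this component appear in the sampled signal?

T = 50 ns → f = 1/T = 20 MHz.
20 MHz mod fs = 7.8 MHz.
7.8 MHz > fs/2 = 6.1 MHz, folds to fs − 7.8 MHz = 4.4 MHz.

4.4 MHz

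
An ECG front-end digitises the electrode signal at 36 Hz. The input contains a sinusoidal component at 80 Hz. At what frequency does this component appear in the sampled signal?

80 Hz mod fs = 8 Hz.
8 Hz ≤ fs/2 = 18 Hz, appears at 8 Hz.

8 Hz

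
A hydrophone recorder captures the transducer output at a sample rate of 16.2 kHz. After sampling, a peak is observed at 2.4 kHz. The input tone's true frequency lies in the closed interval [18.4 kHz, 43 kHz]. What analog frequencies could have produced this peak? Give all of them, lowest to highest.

18.6 kHz, 30 kHz, 34.8 kHz

Frequencies that alias to 2.4 kHz are k·fs ± 2.4 kHz for integer k ≥ 0.
k=0: 2.4 kHz.
k=1: 13.8 kHz, 18.6 kHz.
k=2: 30 kHz, 34.8 kHz.
k=3: 46.2 kHz, 51 kHz.
Within [18.4 kHz, 43 kHz]: 18.6 kHz, 30 kHz, 34.8 kHz.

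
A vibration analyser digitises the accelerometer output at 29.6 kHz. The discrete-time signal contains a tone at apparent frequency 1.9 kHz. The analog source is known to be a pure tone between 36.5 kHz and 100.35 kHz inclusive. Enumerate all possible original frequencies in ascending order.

57.3 kHz, 61.1 kHz, 86.9 kHz, 90.7 kHz

Frequencies that alias to 1.9 kHz are k·fs ± 1.9 kHz for integer k ≥ 0.
k=0: 1.9 kHz.
k=1: 27.7 kHz, 31.5 kHz.
k=2: 57.3 kHz, 61.1 kHz.
k=3: 86.9 kHz, 90.7 kHz.
k=4: 116.5 kHz, 120.3 kHz.
Within [36.5 kHz, 100.35 kHz]: 57.3 kHz, 61.1 kHz, 86.9 kHz, 90.7 kHz.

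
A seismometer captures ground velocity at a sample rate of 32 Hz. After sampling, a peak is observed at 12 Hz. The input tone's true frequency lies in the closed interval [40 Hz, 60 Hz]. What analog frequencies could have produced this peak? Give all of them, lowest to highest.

44 Hz, 52 Hz

Frequencies that alias to 12 Hz are k·fs ± 12 Hz for integer k ≥ 0.
k=0: 12 Hz.
k=1: 20 Hz, 44 Hz.
k=2: 52 Hz, 76 Hz.
k=3: 84 Hz, 108 Hz.
Within [40 Hz, 60 Hz]: 44 Hz, 52 Hz.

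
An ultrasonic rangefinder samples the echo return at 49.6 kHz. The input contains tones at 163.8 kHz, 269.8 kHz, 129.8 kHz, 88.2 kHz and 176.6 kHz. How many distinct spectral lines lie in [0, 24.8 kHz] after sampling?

4

fs/2 = 24.8 kHz.
163.8 kHz mod fs = 15 kHz.
15 kHz ≤ fs/2 = 24.8 kHz, appears at 15 kHz.
269.8 kHz mod fs = 21.8 kHz.
21.8 kHz ≤ fs/2 = 24.8 kHz, appears at 21.8 kHz.
129.8 kHz mod fs = 30.6 kHz.
30.6 kHz > fs/2 = 24.8 kHz, folds to fs − 30.6 kHz = 19 kHz.
88.2 kHz mod fs = 38.6 kHz.
38.6 kHz > fs/2 = 24.8 kHz, folds to fs − 38.6 kHz = 11 kHz.
176.6 kHz mod fs = 27.8 kHz.
27.8 kHz > fs/2 = 24.8 kHz, folds to fs − 27.8 kHz = 21.8 kHz.
Distinct values: {11 kHz, 15 kHz, 19 kHz, 21.8 kHz} → 4.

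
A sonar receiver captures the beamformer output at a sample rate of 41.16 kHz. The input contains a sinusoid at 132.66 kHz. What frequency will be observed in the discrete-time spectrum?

132.66 kHz mod fs = 9.18 kHz.
9.18 kHz ≤ fs/2 = 20.58 kHz, appears at 9.18 kHz.

9.18 kHz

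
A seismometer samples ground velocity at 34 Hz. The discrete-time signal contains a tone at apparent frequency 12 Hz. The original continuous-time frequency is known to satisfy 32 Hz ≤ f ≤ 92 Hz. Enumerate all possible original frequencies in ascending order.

Frequencies that alias to 12 Hz are k·fs ± 12 Hz for integer k ≥ 0.
k=0: 12 Hz.
k=1: 22 Hz, 46 Hz.
k=2: 56 Hz, 80 Hz.
k=3: 90 Hz, 114 Hz.
k=4: 124 Hz, 148 Hz.
Within [32 Hz, 92 Hz]: 46 Hz, 56 Hz, 80 Hz, 90 Hz.

46 Hz, 56 Hz, 80 Hz, 90 Hz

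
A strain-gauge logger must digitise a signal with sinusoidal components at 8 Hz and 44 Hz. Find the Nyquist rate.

88 Hz

Highest-frequency component: 44 Hz.
Nyquist rate = 2 × 44 Hz = 88 Hz.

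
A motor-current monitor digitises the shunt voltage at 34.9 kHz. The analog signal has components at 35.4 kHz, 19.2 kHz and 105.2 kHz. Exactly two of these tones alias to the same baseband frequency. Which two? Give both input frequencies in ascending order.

35.4 kHz, 105.2 kHz

fs/2 = 17.45 kHz.
35.4 kHz mod fs = 0.5 kHz.
0.5 kHz ≤ fs/2 = 17.45 kHz, appears at 0.5 kHz.
19.2 kHz > fs/2 = 17.45 kHz, folds to fs − 19.2 kHz = 15.7 kHz.
105.2 kHz mod fs = 0.5 kHz.
0.5 kHz ≤ fs/2 = 17.45 kHz, appears at 0.5 kHz.
35.4 kHz and 105.2 kHz both map to 0.5 kHz.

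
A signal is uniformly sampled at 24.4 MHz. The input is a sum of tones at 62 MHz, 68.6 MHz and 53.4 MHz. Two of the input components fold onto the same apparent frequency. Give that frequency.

fs/2 = 12.2 MHz.
62 MHz mod fs = 13.2 MHz.
13.2 MHz > fs/2 = 12.2 MHz, folds to fs − 13.2 MHz = 11.2 MHz.
68.6 MHz mod fs = 19.8 MHz.
19.8 MHz > fs/2 = 12.2 MHz, folds to fs − 19.8 MHz = 4.6 MHz.
53.4 MHz mod fs = 4.6 MHz.
4.6 MHz ≤ fs/2 = 12.2 MHz, appears at 4.6 MHz.
53.4 MHz and 68.6 MHz both map to 4.6 MHz.

4.6 MHz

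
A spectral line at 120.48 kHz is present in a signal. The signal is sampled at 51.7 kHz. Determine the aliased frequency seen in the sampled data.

17.08 kHz

120.48 kHz mod fs = 17.08 kHz.
17.08 kHz ≤ fs/2 = 25.85 kHz, appears at 17.08 kHz.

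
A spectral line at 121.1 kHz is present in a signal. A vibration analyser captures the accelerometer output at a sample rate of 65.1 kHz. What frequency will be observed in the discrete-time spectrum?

121.1 kHz mod fs = 56 kHz.
56 kHz > fs/2 = 32.55 kHz, folds to fs − 56 kHz = 9.1 kHz.

9.1 kHz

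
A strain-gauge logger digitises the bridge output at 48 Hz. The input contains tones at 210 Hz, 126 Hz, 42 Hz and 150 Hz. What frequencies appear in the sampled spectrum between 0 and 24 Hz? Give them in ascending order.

fs/2 = 24 Hz.
210 Hz mod fs = 18 Hz.
18 Hz ≤ fs/2 = 24 Hz, appears at 18 Hz.
126 Hz mod fs = 30 Hz.
30 Hz > fs/2 = 24 Hz, folds to fs − 30 Hz = 18 Hz.
42 Hz > fs/2 = 24 Hz, folds to fs − 42 Hz = 6 Hz.
150 Hz mod fs = 6 Hz.
6 Hz ≤ fs/2 = 24 Hz, appears at 6 Hz.
Distinct values: {6 Hz, 18 Hz}.

6 Hz, 18 Hz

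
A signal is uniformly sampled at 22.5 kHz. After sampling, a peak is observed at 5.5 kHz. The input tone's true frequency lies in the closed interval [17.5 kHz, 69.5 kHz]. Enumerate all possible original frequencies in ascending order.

Frequencies that alias to 5.5 kHz are k·fs ± 5.5 kHz for integer k ≥ 0.
k=0: 5.5 kHz.
k=1: 17 kHz, 28 kHz.
k=2: 39.5 kHz, 50.5 kHz.
k=3: 62 kHz, 73 kHz.
k=4: 84.5 kHz, 95.5 kHz.
Within [17.5 kHz, 69.5 kHz]: 28 kHz, 39.5 kHz, 50.5 kHz, 62 kHz.

28 kHz, 39.5 kHz, 50.5 kHz, 62 kHz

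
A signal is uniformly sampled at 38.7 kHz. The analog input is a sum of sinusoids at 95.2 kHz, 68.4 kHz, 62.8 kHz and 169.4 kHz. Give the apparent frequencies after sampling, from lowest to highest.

fs/2 = 19.35 kHz.
95.2 kHz mod fs = 17.8 kHz.
17.8 kHz ≤ fs/2 = 19.35 kHz, appears at 17.8 kHz.
68.4 kHz mod fs = 29.7 kHz.
29.7 kHz > fs/2 = 19.35 kHz, folds to fs − 29.7 kHz = 9 kHz.
62.8 kHz mod fs = 24.1 kHz.
24.1 kHz > fs/2 = 19.35 kHz, folds to fs − 24.1 kHz = 14.6 kHz.
169.4 kHz mod fs = 14.6 kHz.
14.6 kHz ≤ fs/2 = 19.35 kHz, appears at 14.6 kHz.
Distinct values: {9 kHz, 14.6 kHz, 17.8 kHz}.

9 kHz, 14.6 kHz, 17.8 kHz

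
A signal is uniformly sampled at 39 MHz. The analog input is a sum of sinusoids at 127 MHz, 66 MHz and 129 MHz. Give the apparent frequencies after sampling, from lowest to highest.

10 MHz, 12 MHz

fs/2 = 19.5 MHz.
127 MHz mod fs = 10 MHz.
10 MHz ≤ fs/2 = 19.5 MHz, appears at 10 MHz.
66 MHz mod fs = 27 MHz.
27 MHz > fs/2 = 19.5 MHz, folds to fs − 27 MHz = 12 MHz.
129 MHz mod fs = 12 MHz.
12 MHz ≤ fs/2 = 19.5 MHz, appears at 12 MHz.
Distinct values: {10 MHz, 12 MHz}.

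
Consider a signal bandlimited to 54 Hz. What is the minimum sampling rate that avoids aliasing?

Nyquist rate = 2 × 54 Hz = 108 Hz.

108 Hz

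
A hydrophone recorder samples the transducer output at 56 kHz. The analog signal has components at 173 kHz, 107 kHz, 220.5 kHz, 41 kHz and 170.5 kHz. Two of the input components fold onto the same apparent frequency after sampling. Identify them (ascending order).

fs/2 = 28 kHz.
173 kHz mod fs = 5 kHz.
5 kHz ≤ fs/2 = 28 kHz, appears at 5 kHz.
107 kHz mod fs = 51 kHz.
51 kHz > fs/2 = 28 kHz, folds to fs − 51 kHz = 5 kHz.
220.5 kHz mod fs = 52.5 kHz.
52.5 kHz > fs/2 = 28 kHz, folds to fs − 52.5 kHz = 3.5 kHz.
41 kHz > fs/2 = 28 kHz, folds to fs − 41 kHz = 15 kHz.
170.5 kHz mod fs = 2.5 kHz.
2.5 kHz ≤ fs/2 = 28 kHz, appears at 2.5 kHz.
107 kHz and 173 kHz both map to 5 kHz.

107 kHz, 173 kHz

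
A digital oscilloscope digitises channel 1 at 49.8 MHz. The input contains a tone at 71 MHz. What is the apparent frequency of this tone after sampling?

71 MHz mod fs = 21.2 MHz.
21.2 MHz ≤ fs/2 = 24.9 MHz, appears at 21.2 MHz.

21.2 MHz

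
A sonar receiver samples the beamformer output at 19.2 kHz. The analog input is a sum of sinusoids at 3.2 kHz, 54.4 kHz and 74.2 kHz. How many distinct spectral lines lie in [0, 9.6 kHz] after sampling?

fs/2 = 9.6 kHz.
3.2 kHz ≤ fs/2 = 9.6 kHz, passes unchanged.
54.4 kHz mod fs = 16 kHz.
16 kHz > fs/2 = 9.6 kHz, folds to fs − 16 kHz = 3.2 kHz.
74.2 kHz mod fs = 16.6 kHz.
16.6 kHz > fs/2 = 9.6 kHz, folds to fs − 16.6 kHz = 2.6 kHz.
Distinct values: {2.6 kHz, 3.2 kHz} → 2.

2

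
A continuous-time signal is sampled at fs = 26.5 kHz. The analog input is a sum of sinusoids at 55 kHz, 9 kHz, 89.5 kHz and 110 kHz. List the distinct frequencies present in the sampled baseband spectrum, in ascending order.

fs/2 = 13.25 kHz.
55 kHz mod fs = 2 kHz.
2 kHz ≤ fs/2 = 13.25 kHz, appears at 2 kHz.
9 kHz ≤ fs/2 = 13.25 kHz, passes unchanged.
89.5 kHz mod fs = 10 kHz.
10 kHz ≤ fs/2 = 13.25 kHz, appears at 10 kHz.
110 kHz mod fs = 4 kHz.
4 kHz ≤ fs/2 = 13.25 kHz, appears at 4 kHz.
Distinct values: {2 kHz, 4 kHz, 9 kHz, 10 kHz}.

2 kHz, 4 kHz, 9 kHz, 10 kHz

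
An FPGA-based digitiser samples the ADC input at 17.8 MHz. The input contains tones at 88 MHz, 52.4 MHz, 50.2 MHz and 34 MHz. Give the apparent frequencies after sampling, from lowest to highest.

fs/2 = 8.9 MHz.
88 MHz mod fs = 16.8 MHz.
16.8 MHz > fs/2 = 8.9 MHz, folds to fs − 16.8 MHz = 1 MHz.
52.4 MHz mod fs = 16.8 MHz.
16.8 MHz > fs/2 = 8.9 MHz, folds to fs − 16.8 MHz = 1 MHz.
50.2 MHz mod fs = 14.6 MHz.
14.6 MHz > fs/2 = 8.9 MHz, folds to fs − 14.6 MHz = 3.2 MHz.
34 MHz mod fs = 16.2 MHz.
16.2 MHz > fs/2 = 8.9 MHz, folds to fs − 16.2 MHz = 1.6 MHz.
Distinct values: {1 MHz, 1.6 MHz, 3.2 MHz}.

1 MHz, 1.6 MHz, 3.2 MHz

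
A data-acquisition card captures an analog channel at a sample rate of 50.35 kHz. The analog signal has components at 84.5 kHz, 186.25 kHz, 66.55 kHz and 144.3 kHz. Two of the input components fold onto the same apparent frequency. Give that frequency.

fs/2 = 25.175 kHz.
84.5 kHz mod fs = 34.15 kHz.
34.15 kHz > fs/2 = 25.175 kHz, folds to fs − 34.15 kHz = 16.2 kHz.
186.25 kHz mod fs = 35.2 kHz.
35.2 kHz > fs/2 = 25.175 kHz, folds to fs − 35.2 kHz = 15.15 kHz.
66.55 kHz mod fs = 16.2 kHz.
16.2 kHz ≤ fs/2 = 25.175 kHz, appears at 16.2 kHz.
144.3 kHz mod fs = 43.6 kHz.
43.6 kHz > fs/2 = 25.175 kHz, folds to fs − 43.6 kHz = 6.75 kHz.
66.55 kHz and 84.5 kHz both map to 16.2 kHz.

16.2 kHz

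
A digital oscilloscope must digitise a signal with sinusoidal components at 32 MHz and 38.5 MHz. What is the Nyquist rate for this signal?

77 MHz

Highest-frequency component: 38.5 MHz.
Nyquist rate = 2 × 38.5 MHz = 77 MHz.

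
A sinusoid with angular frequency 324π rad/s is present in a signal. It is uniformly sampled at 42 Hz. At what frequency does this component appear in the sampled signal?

ω = 324π rad/s → f = ω/(2π) = 162 Hz.
162 Hz mod fs = 36 Hz.
36 Hz > fs/2 = 21 Hz, folds to fs − 36 Hz = 6 Hz.

6 Hz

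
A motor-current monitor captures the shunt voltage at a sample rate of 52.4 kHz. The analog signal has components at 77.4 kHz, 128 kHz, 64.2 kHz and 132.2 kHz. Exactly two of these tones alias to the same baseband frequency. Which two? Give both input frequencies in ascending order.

fs/2 = 26.2 kHz.
77.4 kHz mod fs = 25 kHz.
25 kHz ≤ fs/2 = 26.2 kHz, appears at 25 kHz.
128 kHz mod fs = 23.2 kHz.
23.2 kHz ≤ fs/2 = 26.2 kHz, appears at 23.2 kHz.
64.2 kHz mod fs = 11.8 kHz.
11.8 kHz ≤ fs/2 = 26.2 kHz, appears at 11.8 kHz.
132.2 kHz mod fs = 27.4 kHz.
27.4 kHz > fs/2 = 26.2 kHz, folds to fs − 27.4 kHz = 25 kHz.
77.4 kHz and 132.2 kHz both map to 25 kHz.

77.4 kHz, 132.2 kHz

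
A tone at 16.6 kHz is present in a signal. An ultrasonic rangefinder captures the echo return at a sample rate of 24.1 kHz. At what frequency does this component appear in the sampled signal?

16.6 kHz > fs/2 = 12.05 kHz, folds to fs − 16.6 kHz = 7.5 kHz.

7.5 kHz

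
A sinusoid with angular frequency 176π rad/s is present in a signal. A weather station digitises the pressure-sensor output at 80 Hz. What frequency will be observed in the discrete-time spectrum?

8 Hz

ω = 176π rad/s → f = ω/(2π) = 88 Hz.
88 Hz mod fs = 8 Hz.
8 Hz ≤ fs/2 = 40 Hz, appears at 8 Hz.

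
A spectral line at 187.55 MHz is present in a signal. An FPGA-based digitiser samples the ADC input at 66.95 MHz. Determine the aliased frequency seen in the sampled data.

13.3 MHz

187.55 MHz mod fs = 53.65 MHz.
53.65 MHz > fs/2 = 33.475 MHz, folds to fs − 53.65 MHz = 13.3 MHz.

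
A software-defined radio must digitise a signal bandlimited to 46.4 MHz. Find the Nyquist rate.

92.8 MHz

Nyquist rate = 2 × 46.4 MHz = 92.8 MHz.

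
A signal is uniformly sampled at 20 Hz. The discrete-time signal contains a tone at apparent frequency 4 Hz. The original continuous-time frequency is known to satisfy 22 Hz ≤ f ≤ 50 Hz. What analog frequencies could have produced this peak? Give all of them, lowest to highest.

24 Hz, 36 Hz, 44 Hz

Frequencies that alias to 4 Hz are k·fs ± 4 Hz for integer k ≥ 0.
k=0: 4 Hz.
k=1: 16 Hz, 24 Hz.
k=2: 36 Hz, 44 Hz.
k=3: 56 Hz, 64 Hz.
Within [22 Hz, 50 Hz]: 24 Hz, 36 Hz, 44 Hz.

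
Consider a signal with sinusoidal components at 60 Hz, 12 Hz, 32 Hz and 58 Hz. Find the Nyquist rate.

120 Hz

Highest-frequency component: 60 Hz.
Nyquist rate = 2 × 60 Hz = 120 Hz.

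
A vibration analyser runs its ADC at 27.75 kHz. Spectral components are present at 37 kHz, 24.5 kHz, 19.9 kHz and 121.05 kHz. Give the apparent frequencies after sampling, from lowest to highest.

fs/2 = 13.875 kHz.
37 kHz mod fs = 9.25 kHz.
9.25 kHz ≤ fs/2 = 13.875 kHz, appears at 9.25 kHz.
24.5 kHz > fs/2 = 13.875 kHz, folds to fs − 24.5 kHz = 3.25 kHz.
19.9 kHz > fs/2 = 13.875 kHz, folds to fs − 19.9 kHz = 7.85 kHz.
121.05 kHz mod fs = 10.05 kHz.
10.05 kHz ≤ fs/2 = 13.875 kHz, appears at 10.05 kHz.
Distinct values: {3.25 kHz, 7.85 kHz, 9.25 kHz, 10.05 kHz}.

3.25 kHz, 7.85 kHz, 9.25 kHz, 10.05 kHz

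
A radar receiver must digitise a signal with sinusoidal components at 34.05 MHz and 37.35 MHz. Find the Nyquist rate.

Highest-frequency component: 37.35 MHz.
Nyquist rate = 2 × 37.35 MHz = 74.7 MHz.

74.7 MHz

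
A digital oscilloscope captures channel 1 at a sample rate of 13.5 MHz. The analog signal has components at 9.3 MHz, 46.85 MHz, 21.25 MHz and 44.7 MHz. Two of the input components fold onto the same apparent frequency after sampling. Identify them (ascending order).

9.3 MHz, 44.7 MHz

fs/2 = 6.75 MHz.
9.3 MHz > fs/2 = 6.75 MHz, folds to fs − 9.3 MHz = 4.2 MHz.
46.85 MHz mod fs = 6.35 MHz.
6.35 MHz ≤ fs/2 = 6.75 MHz, appears at 6.35 MHz.
21.25 MHz mod fs = 7.75 MHz.
7.75 MHz > fs/2 = 6.75 MHz, folds to fs − 7.75 MHz = 5.75 MHz.
44.7 MHz mod fs = 4.2 MHz.
4.2 MHz ≤ fs/2 = 6.75 MHz, appears at 4.2 MHz.
9.3 MHz and 44.7 MHz both map to 4.2 MHz.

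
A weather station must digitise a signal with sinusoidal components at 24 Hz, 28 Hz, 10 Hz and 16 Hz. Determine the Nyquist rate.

56 Hz

Highest-frequency component: 28 Hz.
Nyquist rate = 2 × 28 Hz = 56 Hz.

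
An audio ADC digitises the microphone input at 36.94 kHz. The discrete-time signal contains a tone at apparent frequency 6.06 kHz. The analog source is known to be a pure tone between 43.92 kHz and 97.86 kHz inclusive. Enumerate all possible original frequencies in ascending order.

67.82 kHz, 79.94 kHz

Frequencies that alias to 6.06 kHz are k·fs ± 6.06 kHz for integer k ≥ 0.
k=0: 6.06 kHz.
k=1: 30.88 kHz, 43 kHz.
k=2: 67.82 kHz, 79.94 kHz.
k=3: 104.76 kHz, 116.88 kHz.
Within [43.92 kHz, 97.86 kHz]: 67.82 kHz, 79.94 kHz.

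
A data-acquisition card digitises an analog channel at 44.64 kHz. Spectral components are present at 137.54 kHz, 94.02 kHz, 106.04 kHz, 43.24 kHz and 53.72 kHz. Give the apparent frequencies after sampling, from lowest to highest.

fs/2 = 22.32 kHz.
137.54 kHz mod fs = 3.62 kHz.
3.62 kHz ≤ fs/2 = 22.32 kHz, appears at 3.62 kHz.
94.02 kHz mod fs = 4.74 kHz.
4.74 kHz ≤ fs/2 = 22.32 kHz, appears at 4.74 kHz.
106.04 kHz mod fs = 16.76 kHz.
16.76 kHz ≤ fs/2 = 22.32 kHz, appears at 16.76 kHz.
43.24 kHz > fs/2 = 22.32 kHz, folds to fs − 43.24 kHz = 1.4 kHz.
53.72 kHz mod fs = 9.08 kHz.
9.08 kHz ≤ fs/2 = 22.32 kHz, appears at 9.08 kHz.
Distinct values: {1.4 kHz, 3.62 kHz, 4.74 kHz, 9.08 kHz, 16.76 kHz}.

1.4 kHz, 3.62 kHz, 4.74 kHz, 9.08 kHz, 16.76 kHz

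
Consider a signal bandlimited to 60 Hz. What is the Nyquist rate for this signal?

Nyquist rate = 2 × 60 Hz = 120 Hz.

120 Hz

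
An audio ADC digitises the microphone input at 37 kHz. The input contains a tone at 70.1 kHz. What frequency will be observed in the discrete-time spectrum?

70.1 kHz mod fs = 33.1 kHz.
33.1 kHz > fs/2 = 18.5 kHz, folds to fs − 33.1 kHz = 3.9 kHz.

3.9 kHz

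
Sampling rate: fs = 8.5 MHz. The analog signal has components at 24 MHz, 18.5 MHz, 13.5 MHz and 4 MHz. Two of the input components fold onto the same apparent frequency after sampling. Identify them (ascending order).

18.5 MHz, 24 MHz

fs/2 = 4.25 MHz.
24 MHz mod fs = 7 MHz.
7 MHz > fs/2 = 4.25 MHz, folds to fs − 7 MHz = 1.5 MHz.
18.5 MHz mod fs = 1.5 MHz.
1.5 MHz ≤ fs/2 = 4.25 MHz, appears at 1.5 MHz.
13.5 MHz mod fs = 5 MHz.
5 MHz > fs/2 = 4.25 MHz, folds to fs − 5 MHz = 3.5 MHz.
4 MHz ≤ fs/2 = 4.25 MHz, passes unchanged.
18.5 MHz and 24 MHz both map to 1.5 MHz.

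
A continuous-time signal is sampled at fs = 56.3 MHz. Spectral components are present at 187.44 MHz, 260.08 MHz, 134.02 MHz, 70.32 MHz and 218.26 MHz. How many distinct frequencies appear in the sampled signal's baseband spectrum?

4

fs/2 = 28.15 MHz.
187.44 MHz mod fs = 18.54 MHz.
18.54 MHz ≤ fs/2 = 28.15 MHz, appears at 18.54 MHz.
260.08 MHz mod fs = 34.88 MHz.
34.88 MHz > fs/2 = 28.15 MHz, folds to fs − 34.88 MHz = 21.42 MHz.
134.02 MHz mod fs = 21.42 MHz.
21.42 MHz ≤ fs/2 = 28.15 MHz, appears at 21.42 MHz.
70.32 MHz mod fs = 14.02 MHz.
14.02 MHz ≤ fs/2 = 28.15 MHz, appears at 14.02 MHz.
218.26 MHz mod fs = 49.36 MHz.
49.36 MHz > fs/2 = 28.15 MHz, folds to fs − 49.36 MHz = 6.94 MHz.
Distinct values: {6.94 MHz, 14.02 MHz, 18.54 MHz, 21.42 MHz} → 4.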